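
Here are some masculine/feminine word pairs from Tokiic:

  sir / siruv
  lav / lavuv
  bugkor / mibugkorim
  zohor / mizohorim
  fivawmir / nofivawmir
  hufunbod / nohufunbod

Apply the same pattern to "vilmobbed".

novilmobbed

"vilmobbed" has 3 vowels. The stems with 3 vowels (fivawmir → nofivawmir, hufunbod → nohufunbod) add the prefix no-.
So vilmobbed → novilmobbed.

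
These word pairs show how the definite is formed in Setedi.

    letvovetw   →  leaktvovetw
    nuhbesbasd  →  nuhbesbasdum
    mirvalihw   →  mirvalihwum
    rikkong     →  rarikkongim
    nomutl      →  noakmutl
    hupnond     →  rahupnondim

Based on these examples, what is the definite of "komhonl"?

"komhonl" has second-to-last letter 'n'. The stems whose second-to-last letter is 'n' (rikkong → rarikkongim, hupnond → rahupnondim) add ra- … -im around the stem.
So komhonl → rakomhonlim.

rakomhonlim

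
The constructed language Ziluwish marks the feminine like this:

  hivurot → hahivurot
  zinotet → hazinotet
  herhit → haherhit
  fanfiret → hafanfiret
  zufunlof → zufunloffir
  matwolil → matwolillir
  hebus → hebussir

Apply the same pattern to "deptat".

hadeptat

hivurot and zufunlof both have last vowel 'o' yet inflect differently (hahivurot, zufunloffir), so the last vowel is not what conditions the rule; the final letter is.
"deptat" ends in -t. The stems ending in -t (hivurot → hahivurot, zinotet → hazinotet, herhit → haherhit) add the prefix ha-.
The other pattern: stems ending in -f, -l or -s double the final consonant and add -ir.
So deptat → hadeptat.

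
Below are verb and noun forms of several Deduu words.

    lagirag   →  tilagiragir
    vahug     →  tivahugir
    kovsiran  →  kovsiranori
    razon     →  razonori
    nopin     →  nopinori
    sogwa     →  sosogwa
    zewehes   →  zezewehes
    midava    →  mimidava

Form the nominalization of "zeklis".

zezeklis

"zeklis" ends in -s. The one such stem in the data (zewehes → zezewehes) repeats the first consonant+vowel as a prefix (as do sogwa, midava), so the same rule applies.
So zeklis → zezeklis.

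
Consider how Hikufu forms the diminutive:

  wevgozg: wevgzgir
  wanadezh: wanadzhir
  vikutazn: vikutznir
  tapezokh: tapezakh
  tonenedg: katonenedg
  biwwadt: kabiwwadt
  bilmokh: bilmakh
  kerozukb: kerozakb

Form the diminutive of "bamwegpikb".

tonenedg and wevgozg both end in -g yet inflect differently (katonenedg, wevgzgir), so the final letter is not what conditions the rule; the second-to-last letter is.
"bamwegpikb" has second-to-last letter 'k'. The stems whose second-to-last letter is 'k' (kerozukb → kerozakb, tapezokh → tapezakh, bilmokh → bilmakh) change the last vowel to 'a'.
The other patterns: stems whose second-to-last letter is 'd' add the prefix ka-; stems whose second-to-last letter is 'z' delete the last vowel and add -ir.
So bamwegpikb → bamwegpakb.

bamwegpakb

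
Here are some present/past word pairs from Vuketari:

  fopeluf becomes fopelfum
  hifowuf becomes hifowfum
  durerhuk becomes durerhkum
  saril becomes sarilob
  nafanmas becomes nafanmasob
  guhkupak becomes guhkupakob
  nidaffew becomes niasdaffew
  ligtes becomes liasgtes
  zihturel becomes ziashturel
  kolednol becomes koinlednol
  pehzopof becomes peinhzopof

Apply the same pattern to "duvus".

"duvus" has last vowel 'u'. The stems whose last vowel is 'u' (fopeluf → fopelfum, hifowuf → hifowfum, durerhuk → durerhkum) delete the last vowel and add -um.
The other patterns: stems whose last vowel is 'a' or 'i' add -ob; stems whose last vowel is 'e' insert -as- after the first vowel; stems whose last vowel is 'o' insert -in- after the first vowel.
So duvus → duvsum.

duvsum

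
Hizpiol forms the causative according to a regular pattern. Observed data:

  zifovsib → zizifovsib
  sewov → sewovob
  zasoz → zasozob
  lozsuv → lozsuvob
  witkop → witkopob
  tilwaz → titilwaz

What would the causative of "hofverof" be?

zasoz and tilwaz both end in -z yet inflect differently (zasozob, titilwaz), so the final letter is not what conditions the rule; the last vowel is.
"hofverof" has last vowel 'o'. The stems whose last vowel is 'o' (sewov → sewovob, zasoz → zasozob, witkop → witkopob) add -ob.
The other pattern: stems whose last vowel is 'a' or 'i' repeat the first consonant+vowel as a prefix.
So hofverof → hofverofob.

hofverofob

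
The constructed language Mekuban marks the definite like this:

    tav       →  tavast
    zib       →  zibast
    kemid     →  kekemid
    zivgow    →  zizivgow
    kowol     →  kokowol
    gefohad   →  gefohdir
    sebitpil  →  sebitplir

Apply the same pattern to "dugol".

"dugol" has 2 vowels. The stems with 2 vowels (kemid → kekemid, zivgow → zizivgow, kowol → kokowol) repeat the first consonant+vowel as a prefix.
So dugol → dudugol.

dudugol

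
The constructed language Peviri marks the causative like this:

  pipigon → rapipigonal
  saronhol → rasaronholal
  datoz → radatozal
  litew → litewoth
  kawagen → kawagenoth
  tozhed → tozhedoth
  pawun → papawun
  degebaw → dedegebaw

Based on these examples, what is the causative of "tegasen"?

tegasenoth

pipigon and kawagen both end in -n yet inflect differently (rapipigonal, kawagenoth), so the final letter is not what conditions the rule; the last vowel is.
"tegasen" has last vowel 'e'. The stems whose last vowel is 'e' (litew → litewoth, kawagen → kawagenoth, tozhed → tozhedoth) add -oth.
So tegasen → tegasenoth.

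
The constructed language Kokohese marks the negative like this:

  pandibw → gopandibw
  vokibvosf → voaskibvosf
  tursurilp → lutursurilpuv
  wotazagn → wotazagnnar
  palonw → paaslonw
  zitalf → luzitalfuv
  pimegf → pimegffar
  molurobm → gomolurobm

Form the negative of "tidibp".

gotidibp

"tidibp" has second-to-last letter 'b'. The stems whose second-to-last letter is 'b' (pandibw → gopandibw, molurobm → gomolurobm) add the prefix go-.
The other patterns: stems whose second-to-last letter is 'g' double the final consonant and add -ar; stems whose second-to-last letter is 'l' add lu- … -uv around the stem; stems whose second-to-last letter is 'n' or 's' insert -as- after the first vowel.
So tidibp → gotidibp.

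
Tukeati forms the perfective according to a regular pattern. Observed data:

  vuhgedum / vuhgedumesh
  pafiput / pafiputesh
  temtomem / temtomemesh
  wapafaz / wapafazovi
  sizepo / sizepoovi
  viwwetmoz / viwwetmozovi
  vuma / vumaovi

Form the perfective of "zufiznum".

zufiznumesh

"zufiznum" ends in -m. The stems ending in -m (vuhgedum → vuhgedumesh, temtomem → temtomemesh) add -esh.
The other pattern: stems ending in -a, -o or -z add -ovi.
So zufiznum → zufiznumesh.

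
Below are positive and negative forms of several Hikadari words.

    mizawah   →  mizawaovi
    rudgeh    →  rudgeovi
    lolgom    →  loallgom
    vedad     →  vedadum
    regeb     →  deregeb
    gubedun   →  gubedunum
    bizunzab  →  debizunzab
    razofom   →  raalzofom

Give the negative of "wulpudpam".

wuallpudpam

rudgeh and regeb both have last vowel 'e' yet inflect differently (rudgeovi, deregeb), so the last vowel is not what conditions the rule; the final letter is.
"wulpudpam" ends in -m. The stems ending in -m (lolgom → loallgom, razofom → raalzofom) insert -al- after the first vowel.
So wulpudpam → wuallpudpam.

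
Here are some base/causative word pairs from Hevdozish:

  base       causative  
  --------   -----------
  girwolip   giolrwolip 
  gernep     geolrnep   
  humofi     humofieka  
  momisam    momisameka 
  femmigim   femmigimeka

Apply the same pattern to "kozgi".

kozgieka

"kozgi" ends in -i. The one such stem in the data (humofi → humofieka) adds -eka, so the same rule applies.
So kozgi → kozgieka.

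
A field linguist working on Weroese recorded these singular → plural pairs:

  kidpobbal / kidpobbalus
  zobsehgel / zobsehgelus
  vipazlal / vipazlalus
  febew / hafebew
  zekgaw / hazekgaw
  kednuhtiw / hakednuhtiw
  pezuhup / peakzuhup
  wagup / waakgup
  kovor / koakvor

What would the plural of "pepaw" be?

hapepaw

zobsehgel and febew both have last vowel 'e' yet inflect differently (zobsehgelus, hafebew), so the last vowel is not what conditions the rule; the final letter is.
"pepaw" ends in -w. The stems ending in -w (febew → hafebew, zekgaw → hazekgaw, kednuhtiw → hakednuhtiw) add the prefix ha-.
The other patterns: stems ending in -l add -us; stems ending in -p or -r insert -ak- after the first vowel.
So pepaw → hapepaw.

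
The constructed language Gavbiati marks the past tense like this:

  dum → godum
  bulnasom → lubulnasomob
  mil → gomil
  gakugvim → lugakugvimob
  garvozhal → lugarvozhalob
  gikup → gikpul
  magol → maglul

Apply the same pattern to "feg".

mil and magol both end in -l yet inflect differently (gomil, maglul), so the final letter is not what conditions the rule; the number of vowels is.
"feg" has 1 vowel. The stems with 1 vowel (dum → godum, mil → gomil) add the prefix go-.
The other patterns: stems with 2 vowels delete the last vowel and add -ul; stems with 3 vowels add lu- … -ob around the stem.
So feg → gofeg.

gofeg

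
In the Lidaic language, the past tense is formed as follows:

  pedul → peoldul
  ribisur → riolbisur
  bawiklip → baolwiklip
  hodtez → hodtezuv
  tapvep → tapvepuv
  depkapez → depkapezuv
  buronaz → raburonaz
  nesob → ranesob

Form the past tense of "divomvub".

diolvomvub

bawiklip and tapvep both end in -p yet inflect differently (baolwiklip, tapvepuv), so the final letter is not what conditions the rule; the last vowel is.
"divomvub" has last vowel 'u'. The stems whose last vowel is 'u' (pedul → peoldul, ribisur → riolbisur) insert -ol- after the first vowel.
The other patterns: stems whose last vowel is 'e' add -uv; stems whose last vowel is 'a' or 'o' add the prefix ra-.
So divomvub → diolvomvub.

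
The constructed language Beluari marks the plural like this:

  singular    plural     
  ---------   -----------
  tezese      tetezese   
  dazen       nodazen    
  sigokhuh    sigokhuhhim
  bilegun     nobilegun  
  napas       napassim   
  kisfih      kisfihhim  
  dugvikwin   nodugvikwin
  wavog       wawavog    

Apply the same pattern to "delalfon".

"delalfon" ends in -n. The stems ending in -n (dazen → nodazen, bilegun → nobilegun, dugvikwin → nodugvikwin) add the prefix no-.
The other patterns: stems ending in -e or -g repeat the first consonant+vowel as a prefix; stems ending in -h or -s double the final consonant and add -im.
So delalfon → nodelalfon.

nodelalfon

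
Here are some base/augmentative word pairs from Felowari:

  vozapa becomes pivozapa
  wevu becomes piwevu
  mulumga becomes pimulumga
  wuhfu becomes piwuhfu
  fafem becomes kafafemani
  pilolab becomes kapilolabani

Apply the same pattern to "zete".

vozapa and pilolab both have last vowel 'a' yet inflect differently (pivozapa, kapilolabani), so the last vowel is not what conditions the rule; whether the stem ends in a vowel or a consonant is.
"zete" ends in a vowel. The stems ending in a vowel (vozapa → pivozapa, wevu → piwevu, mulumga → pimulumga) add the prefix pi-.
The other pattern: stems ending in a consonant add ka- … -ani around the stem.
So zete → pizete.

pizete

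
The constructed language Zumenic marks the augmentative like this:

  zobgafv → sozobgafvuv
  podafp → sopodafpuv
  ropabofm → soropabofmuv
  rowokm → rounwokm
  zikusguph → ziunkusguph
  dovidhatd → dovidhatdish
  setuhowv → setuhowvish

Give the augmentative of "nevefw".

sonevefwuv

ropabofm and rowokm both end in -m yet inflect differently (soropabofmuv, rounwokm), so the final letter is not what conditions the rule; the second-to-last letter is.
"nevefw" has second-to-last letter 'f'. The stems whose second-to-last letter is 'f' (zobgafv → sozobgafvuv, podafp → sopodafpuv, ropabofm → soropabofmuv) add so- … -uv around the stem.
So nevefw → sonevefwuv.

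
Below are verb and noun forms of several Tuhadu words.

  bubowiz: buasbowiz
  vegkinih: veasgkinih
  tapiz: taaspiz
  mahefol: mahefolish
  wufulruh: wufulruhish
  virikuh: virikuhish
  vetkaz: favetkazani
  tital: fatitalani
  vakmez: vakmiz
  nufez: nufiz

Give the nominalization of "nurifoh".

nurifohish

vegkinih and wufulruh both end in -h yet inflect differently (veasgkinih, wufulruhish), so the final letter is not what conditions the rule; the last vowel is.
"nurifoh" has last vowel 'o'. The one such stem in the data (mahefol → mahefolish) adds -ish, so the same rule applies.
So nurifoh → nurifohish.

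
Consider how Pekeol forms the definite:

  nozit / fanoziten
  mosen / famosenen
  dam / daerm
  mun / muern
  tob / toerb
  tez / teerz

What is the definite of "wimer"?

mosen and mun both end in -n yet inflect differently (famosenen, muern), so the final letter is not what conditions the rule; the number of vowels is.
"wimer" has 2 vowels. The stems with 2 vowels (nozit → fanoziten, mosen → famosenen) add fa- … -en around the stem.
The other pattern: stems with 1 vowel insert -er- after the first vowel.
So wimer → fawimeren.

fawimeren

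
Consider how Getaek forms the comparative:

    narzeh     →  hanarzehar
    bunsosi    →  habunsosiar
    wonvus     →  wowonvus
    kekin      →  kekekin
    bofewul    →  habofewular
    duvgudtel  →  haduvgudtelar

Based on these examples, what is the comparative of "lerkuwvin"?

kekin and bunsosi both have last vowel 'i' yet inflect differently (kekekin, habunsosiar), so the last vowel is not what conditions the rule; the final letter is.
"lerkuwvin" ends in -n. The one such stem in the data (kekin → kekekin) repeats the first consonant+vowel as a prefix (as does wonvus), so the same rule applies.
The other pattern: stems ending in -h, -i or -l add ha- … -ar around the stem.
So lerkuwvin → lelerkuwvin.

lelerkuwvin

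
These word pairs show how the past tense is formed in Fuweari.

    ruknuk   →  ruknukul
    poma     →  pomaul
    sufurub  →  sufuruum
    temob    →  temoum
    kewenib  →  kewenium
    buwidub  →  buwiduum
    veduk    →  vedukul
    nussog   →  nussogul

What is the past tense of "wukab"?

wukaum

buwidub and veduk both have last vowel 'u' yet inflect differently (buwiduum, vedukul), so the last vowel is not what conditions the rule; the final letter is.
"wukab" ends in -b. The stems ending in -b (kewenib → kewenium, buwidub → buwiduum, temob → temoum) drop the final letter and add -um.
The other pattern: stems ending in -a, -g or -k add -ul.
So wukab → wukaum.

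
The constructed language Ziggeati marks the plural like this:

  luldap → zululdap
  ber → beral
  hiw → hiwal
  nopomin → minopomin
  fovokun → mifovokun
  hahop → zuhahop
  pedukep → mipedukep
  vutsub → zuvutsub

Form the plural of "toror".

luldap and pedukep both end in -p yet inflect differently (zululdap, mipedukep), so the final letter is not what conditions the rule; the number of vowels is.
"toror" has 2 vowels. The stems with 2 vowels (vutsub → zuvutsub, luldap → zululdap, hahop → zuhahop) add the prefix zu-.
So toror → zutoror.

zutoror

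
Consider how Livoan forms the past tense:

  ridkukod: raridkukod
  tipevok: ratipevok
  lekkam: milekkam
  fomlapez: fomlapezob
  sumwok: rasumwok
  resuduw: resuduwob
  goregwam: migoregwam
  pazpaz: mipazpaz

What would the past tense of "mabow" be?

pazpaz and fomlapez both end in -z yet inflect differently (mipazpaz, fomlapezob), so the final letter is not what conditions the rule; the last vowel is.
"mabow" has last vowel 'o'. The stems whose last vowel is 'o' (ridkukod → raridkukod, tipevok → ratipevok, sumwok → rasumwok) add the prefix ra-.
So mabow → ramabow.

ramabow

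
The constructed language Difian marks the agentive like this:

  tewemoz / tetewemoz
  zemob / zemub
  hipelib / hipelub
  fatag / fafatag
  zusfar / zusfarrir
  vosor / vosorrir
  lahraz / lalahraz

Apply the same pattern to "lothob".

lothub

zemob and vosor both have last vowel 'o' yet inflect differently (zemub, vosorrir), so the last vowel is not what conditions the rule; the final letter is.
"lothob" ends in -b. The stems ending in -b (zemob → zemub, hipelib → hipelub) change the last vowel to 'u'.
The other patterns: stems ending in -r double the final consonant and add -ir; stems ending in -g or -z repeat the first consonant+vowel as a prefix.
So lothob → lothub.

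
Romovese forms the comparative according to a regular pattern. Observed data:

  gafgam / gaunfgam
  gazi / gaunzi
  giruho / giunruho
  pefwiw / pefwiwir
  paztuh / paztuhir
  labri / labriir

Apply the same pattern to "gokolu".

gounkolu

"gokolu" begins with g-. The stems beginning with g- (gafgam → gaunfgam, gazi → gaunzi, giruho → giunruho) insert -un- after the first vowel.
So gokolu → gounkolu.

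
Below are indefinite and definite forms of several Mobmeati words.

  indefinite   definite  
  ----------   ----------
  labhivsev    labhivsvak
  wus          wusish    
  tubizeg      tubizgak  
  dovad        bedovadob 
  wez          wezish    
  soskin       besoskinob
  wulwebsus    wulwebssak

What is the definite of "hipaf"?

wus and wulwebsus both end in -s yet inflect differently (wusish, wulwebssak), so the final letter is not what conditions the rule; the number of vowels is.
"hipaf" has 2 vowels. The stems with 2 vowels (soskin → besoskinob, dovad → bedovadob) add be- … -ob around the stem.
The other patterns: stems with 1 vowel add -ish; stems with 3 vowels delete the last vowel and add -ak.
So hipaf → behipafob.

behipafob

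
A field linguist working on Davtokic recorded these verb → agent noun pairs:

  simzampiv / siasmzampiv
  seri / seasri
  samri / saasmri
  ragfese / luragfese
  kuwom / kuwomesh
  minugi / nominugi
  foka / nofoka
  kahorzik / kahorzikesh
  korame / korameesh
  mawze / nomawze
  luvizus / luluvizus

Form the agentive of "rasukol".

ragfese and korame both end in -e yet inflect differently (luragfese, korameesh), so the final letter is not what conditions the rule; the first letter is.
"rasukol" begins with r-. The one such stem in the data (ragfese → luragfese) adds the prefix lu-, so the same rule applies.
So rasukol → lurasukol.

lurasukol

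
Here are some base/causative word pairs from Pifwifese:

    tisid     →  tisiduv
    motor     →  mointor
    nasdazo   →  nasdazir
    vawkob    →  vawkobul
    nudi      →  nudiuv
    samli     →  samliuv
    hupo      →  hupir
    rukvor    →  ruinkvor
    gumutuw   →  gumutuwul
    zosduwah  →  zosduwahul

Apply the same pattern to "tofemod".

tofemoduv

nasdazo and rukvor both have last vowel 'o' yet inflect differently (nasdazir, ruinkvor), so the last vowel is not what conditions the rule; the final letter is.
"tofemod" ends in -d. The one such stem in the data (tisid → tisiduv) adds -uv, so the same rule applies.
The other patterns: stems ending in -o drop the final letter and add -ir; stems ending in -r insert -in- after the first vowel; stems ending in -b, -h or -w add -ul.
So tofemod → tofemoduv.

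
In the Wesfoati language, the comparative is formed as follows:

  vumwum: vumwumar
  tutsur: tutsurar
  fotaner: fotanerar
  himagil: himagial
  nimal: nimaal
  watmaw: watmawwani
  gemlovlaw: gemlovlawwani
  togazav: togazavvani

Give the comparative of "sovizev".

sovizevvani

nimal and watmaw both have last vowel 'a' yet inflect differently (nimaal, watmawwani), so the last vowel is not what conditions the rule; the final letter is.
"sovizev" ends in -v. The one such stem in the data (togazav → togazavvani) doubles the final consonant and adds -ani (as do watmaw, gemlovlaw), so the same rule applies.
So sovizev → sovizevvani.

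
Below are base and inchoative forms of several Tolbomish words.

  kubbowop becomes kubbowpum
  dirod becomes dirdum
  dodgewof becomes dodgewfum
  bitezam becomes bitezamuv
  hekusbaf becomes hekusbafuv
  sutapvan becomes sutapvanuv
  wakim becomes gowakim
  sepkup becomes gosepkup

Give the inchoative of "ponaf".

ponafuv

dodgewof and hekusbaf both end in -f yet inflect differently (dodgewfum, hekusbafuv), so the final letter is not what conditions the rule; the last vowel is.
"ponaf" has last vowel 'a'. The stems whose last vowel is 'a' (bitezam → bitezamuv, hekusbaf → hekusbafuv, sutapvan → sutapvanuv) add -uv.
The other patterns: stems whose last vowel is 'o' delete the last vowel and add -um; stems whose last vowel is 'i' or 'u' add the prefix go-.
So ponaf → ponafuv.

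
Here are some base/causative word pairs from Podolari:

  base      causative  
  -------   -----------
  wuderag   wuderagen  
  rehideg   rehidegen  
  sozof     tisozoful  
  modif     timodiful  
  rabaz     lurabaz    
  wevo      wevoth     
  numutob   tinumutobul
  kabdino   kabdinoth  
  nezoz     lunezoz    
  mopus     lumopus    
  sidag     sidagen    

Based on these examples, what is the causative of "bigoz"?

nezoz and kabdino both have last vowel 'o' yet inflect differently (lunezoz, kabdinoth), so the last vowel is not what conditions the rule; the final letter is.
"bigoz" ends in -z. The stems ending in -z (rabaz → lurabaz, nezoz → lunezoz) add the prefix lu-.
The other patterns: stems ending in -o drop the final letter and add -oth; stems ending in -g add -en; stems ending in -b or -f add ti- … -ul around the stem.
So bigoz → lubigoz.

lubigoz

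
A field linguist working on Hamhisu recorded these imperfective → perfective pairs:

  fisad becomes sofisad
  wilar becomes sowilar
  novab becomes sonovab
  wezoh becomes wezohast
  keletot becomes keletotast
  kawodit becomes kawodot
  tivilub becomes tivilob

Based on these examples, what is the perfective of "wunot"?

wunotast

"wunot" has last vowel 'o'. The stems whose last vowel is 'o' (wezoh → wezohast, keletot → keletotast) add -ast.
The other patterns: stems whose last vowel is 'a' add the prefix so-; stems whose last vowel is 'i' or 'u' change the last vowel to 'o'.
So wunot → wunotast.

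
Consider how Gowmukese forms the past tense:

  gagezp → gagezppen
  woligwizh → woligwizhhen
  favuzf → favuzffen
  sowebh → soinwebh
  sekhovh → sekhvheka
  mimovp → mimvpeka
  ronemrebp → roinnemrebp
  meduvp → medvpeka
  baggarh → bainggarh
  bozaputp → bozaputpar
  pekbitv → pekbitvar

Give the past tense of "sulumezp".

gagezp and meduvp both end in -p yet inflect differently (gagezppen, medvpeka), so the final letter is not what conditions the rule; the second-to-last letter is.
"sulumezp" has second-to-last letter 'z'. The stems whose second-to-last letter is 'z' (favuzf → favuzffen, gagezp → gagezppen, woligwizh → woligwizhhen) double the final consonant and add -en.
The other patterns: stems whose second-to-last letter is 'v' delete the last vowel and add -eka; stems whose second-to-last letter is 't' add -ar; stems whose second-to-last letter is 'b' or 'r' insert -in- after the first vowel.
So sulumezp → sulumezppen.

sulumezppen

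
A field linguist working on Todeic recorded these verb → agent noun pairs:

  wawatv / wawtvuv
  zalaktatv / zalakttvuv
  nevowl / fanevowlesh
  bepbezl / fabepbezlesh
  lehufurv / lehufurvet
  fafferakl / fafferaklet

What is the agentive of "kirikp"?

wawatv and lehufurv both end in -v yet inflect differently (wawtvuv, lehufurvet), so the final letter is not what conditions the rule; the second-to-last letter is.
"kirikp" has second-to-last letter 'k'. The one such stem in the data (fafferakl → fafferaklet) adds -et, so the same rule applies.
So kirikp → kirikpet.

kirikpet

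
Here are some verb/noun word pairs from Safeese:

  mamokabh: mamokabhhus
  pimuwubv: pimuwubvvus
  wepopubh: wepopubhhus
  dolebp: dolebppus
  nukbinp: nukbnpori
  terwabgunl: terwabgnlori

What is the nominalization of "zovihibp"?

dolebp and nukbinp both end in -p yet inflect differently (dolebppus, nukbnpori), so the final letter is not what conditions the rule; the second-to-last letter is.
"zovihibp" has second-to-last letter 'b'. The stems whose second-to-last letter is 'b' (mamokabh → mamokabhhus, wepopubh → wepopubhhus, pimuwubv → pimuwubvvus) double the final consonant and add -us.
So zovihibp → zovihibppus.

zovihibppus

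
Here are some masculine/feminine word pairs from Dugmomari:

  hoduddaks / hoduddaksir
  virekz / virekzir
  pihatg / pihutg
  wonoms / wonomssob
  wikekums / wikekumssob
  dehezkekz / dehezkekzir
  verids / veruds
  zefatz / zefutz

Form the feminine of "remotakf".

remotakfir

"remotakf" has second-to-last letter 'k'. The stems whose second-to-last letter is 'k' (dehezkekz → dehezkekzir, hoduddaks → hoduddaksir, virekz → virekzir) add -ir.
So remotakf → remotakfir.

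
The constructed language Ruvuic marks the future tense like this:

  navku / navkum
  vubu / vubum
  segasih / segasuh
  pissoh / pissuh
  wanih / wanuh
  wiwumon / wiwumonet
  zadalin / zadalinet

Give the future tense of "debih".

debuh

"debih" ends in -h. The stems ending in -h (segasih → segasuh, pissoh → pissuh, wanih → wanuh) change the last vowel to 'u'.
So debih → debuh.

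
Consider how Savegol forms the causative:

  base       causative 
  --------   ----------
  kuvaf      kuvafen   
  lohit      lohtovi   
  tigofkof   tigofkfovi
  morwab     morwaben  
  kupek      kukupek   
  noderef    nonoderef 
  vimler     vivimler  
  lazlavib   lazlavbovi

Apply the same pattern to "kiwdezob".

noderef and kuvaf both end in -f yet inflect differently (nonoderef, kuvafen), so the final letter is not what conditions the rule; the last vowel is.
"kiwdezob" has last vowel 'o'. The one such stem in the data (tigofkof → tigofkfovi) deletes the last vowel and adds -ovi (as do lohit, lazlavib), so the same rule applies.
So kiwdezob → kiwdezbovi.

kiwdezbovi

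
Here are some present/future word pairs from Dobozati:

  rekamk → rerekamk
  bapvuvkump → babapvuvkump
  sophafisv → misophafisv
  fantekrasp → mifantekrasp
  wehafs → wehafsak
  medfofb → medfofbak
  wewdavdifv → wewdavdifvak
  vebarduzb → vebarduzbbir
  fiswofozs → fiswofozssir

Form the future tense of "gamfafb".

gamfafbak

bapvuvkump and fantekrasp both end in -p yet inflect differently (babapvuvkump, mifantekrasp), so the final letter is not what conditions the rule; the second-to-last letter is.
"gamfafb" has second-to-last letter 'f'. The stems whose second-to-last letter is 'f' (wehafs → wehafsak, medfofb → medfofbak, wewdavdifv → wewdavdifvak) add -ak.
So gamfafb → gamfafbak.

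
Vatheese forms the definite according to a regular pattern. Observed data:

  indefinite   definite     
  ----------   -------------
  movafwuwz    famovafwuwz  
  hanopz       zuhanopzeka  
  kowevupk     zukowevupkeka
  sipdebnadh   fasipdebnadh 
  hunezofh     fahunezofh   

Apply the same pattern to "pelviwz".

fapelviwz

hanopz and movafwuwz both end in -z yet inflect differently (zuhanopzeka, famovafwuwz), so the final letter is not what conditions the rule; the second-to-last letter is.
"pelviwz" has second-to-last letter 'w'. The one such stem in the data (movafwuwz → famovafwuwz) adds the prefix fa-, so the same rule applies.
The other pattern: stems whose second-to-last letter is 'p' add zu- … -eka around the stem.
So pelviwz → fapelviwz.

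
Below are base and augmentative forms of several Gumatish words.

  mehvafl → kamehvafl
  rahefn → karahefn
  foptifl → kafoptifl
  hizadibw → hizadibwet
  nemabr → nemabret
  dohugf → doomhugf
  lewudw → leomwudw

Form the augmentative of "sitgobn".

hizadibw and lewudw both end in -w yet inflect differently (hizadibwet, leomwudw), so the final letter is not what conditions the rule; the second-to-last letter is.
"sitgobn" has second-to-last letter 'b'. The stems whose second-to-last letter is 'b' (hizadibw → hizadibwet, nemabr → nemabret) add -et.
So sitgobn → sitgobnet.

sitgobnet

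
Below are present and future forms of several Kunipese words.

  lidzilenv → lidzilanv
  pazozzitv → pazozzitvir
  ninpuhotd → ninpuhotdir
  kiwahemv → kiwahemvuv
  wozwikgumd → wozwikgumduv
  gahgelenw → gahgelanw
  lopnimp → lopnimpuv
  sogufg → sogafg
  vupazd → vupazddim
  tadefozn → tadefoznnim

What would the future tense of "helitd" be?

wozwikgumd and ninpuhotd both end in -d yet inflect differently (wozwikgumduv, ninpuhotdir), so the final letter is not what conditions the rule; the second-to-last letter is.
"helitd" has second-to-last letter 't'. The stems whose second-to-last letter is 't' (ninpuhotd → ninpuhotdir, pazozzitv → pazozzitvir) add -ir.
The other patterns: stems whose second-to-last letter is 'm' add -uv; stems whose second-to-last letter is 'z' double the final consonant and add -im; stems whose second-to-last letter is 'f' or 'n' change the last vowel to 'a'.
So helitd → helitdir.

helitdir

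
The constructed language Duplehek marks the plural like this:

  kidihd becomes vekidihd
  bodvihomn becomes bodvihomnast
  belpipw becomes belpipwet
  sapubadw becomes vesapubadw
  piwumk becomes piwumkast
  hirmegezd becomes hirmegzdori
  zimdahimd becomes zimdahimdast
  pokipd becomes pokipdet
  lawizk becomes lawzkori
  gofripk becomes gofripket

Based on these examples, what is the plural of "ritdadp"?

zimdahimd and pokipd both end in -d yet inflect differently (zimdahimdast, pokipdet), so the final letter is not what conditions the rule; the second-to-last letter is.
"ritdadp" has second-to-last letter 'd'. The one such stem in the data (sapubadw → vesapubadw) adds the prefix ve-, so the same rule applies.
The other patterns: stems whose second-to-last letter is 'm' add -ast; stems whose second-to-last letter is 'p' add -et; stems whose second-to-last letter is 'z' delete the last vowel and add -ori.
So ritdadp → veritdadp.

veritdadp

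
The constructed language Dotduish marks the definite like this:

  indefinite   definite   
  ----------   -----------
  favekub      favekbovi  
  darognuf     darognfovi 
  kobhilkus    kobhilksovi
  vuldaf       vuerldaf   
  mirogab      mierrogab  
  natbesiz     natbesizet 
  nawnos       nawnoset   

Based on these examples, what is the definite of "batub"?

batbovi

darognuf and vuldaf both end in -f yet inflect differently (darognfovi, vuerldaf), so the final letter is not what conditions the rule; the last vowel is.
"batub" has last vowel 'u'. The stems whose last vowel is 'u' (favekub → favekbovi, darognuf → darognfovi, kobhilkus → kobhilksovi) delete the last vowel and add -ovi.
The other patterns: stems whose last vowel is 'a' insert -er- after the first vowel; stems whose last vowel is 'i' or 'o' add -et.
So batub → batbovi.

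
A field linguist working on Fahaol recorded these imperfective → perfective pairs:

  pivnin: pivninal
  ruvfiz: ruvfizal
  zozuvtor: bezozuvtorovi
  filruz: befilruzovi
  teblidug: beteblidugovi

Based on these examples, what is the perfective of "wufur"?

"wufur" has last vowel 'u'. The stems whose last vowel is 'u' (filruz → befilruzovi, teblidug → beteblidugovi) add be- … -ovi around the stem.
The other pattern: stems whose last vowel is 'i' add -al.
So wufur → bewufurovi.

bewufurovi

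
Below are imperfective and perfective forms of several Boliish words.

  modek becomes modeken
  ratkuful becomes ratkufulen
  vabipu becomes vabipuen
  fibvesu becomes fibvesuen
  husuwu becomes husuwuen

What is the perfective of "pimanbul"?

Every pair shown (modek → modeken, ratkuful → ratkufulen, vabipu → vabipuen, …) follows the same rule: add -en.
So pimanbul → pimanbulen.

pimanbulen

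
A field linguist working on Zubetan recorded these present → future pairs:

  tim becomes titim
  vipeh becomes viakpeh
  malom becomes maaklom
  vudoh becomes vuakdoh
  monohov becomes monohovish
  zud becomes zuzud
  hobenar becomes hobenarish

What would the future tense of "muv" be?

mumuv

tim and malom both end in -m yet inflect differently (titim, maaklom), so the final letter is not what conditions the rule; the number of vowels is.
"muv" has 1 vowel. The stems with 1 vowel (zud → zuzud, tim → titim) repeat the first consonant+vowel as a prefix.
So muv → mumuv.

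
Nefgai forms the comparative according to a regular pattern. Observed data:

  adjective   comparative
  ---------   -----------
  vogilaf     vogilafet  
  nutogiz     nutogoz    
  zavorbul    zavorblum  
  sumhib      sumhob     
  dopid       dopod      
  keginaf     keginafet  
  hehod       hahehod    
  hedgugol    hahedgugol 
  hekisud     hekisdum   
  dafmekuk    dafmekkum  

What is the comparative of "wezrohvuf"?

"wezrohvuf" has last vowel 'u'. The stems whose last vowel is 'u' (hekisud → hekisdum, dafmekuk → dafmekkum, zavorbul → zavorblum) delete the last vowel and add -um.
The other patterns: stems whose last vowel is 'i' change the last vowel to 'o'; stems whose last vowel is 'a' add -et; stems whose last vowel is 'o' add the prefix ha-.
So wezrohvuf → wezrohvfum.

wezrohvfum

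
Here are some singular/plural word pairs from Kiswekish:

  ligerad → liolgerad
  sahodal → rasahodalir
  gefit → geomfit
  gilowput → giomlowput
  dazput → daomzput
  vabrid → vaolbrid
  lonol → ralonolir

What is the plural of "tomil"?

ligerad and sahodal both have last vowel 'a' yet inflect differently (liolgerad, rasahodalir), so the last vowel is not what conditions the rule; the final letter is.
"tomil" ends in -l. The stems ending in -l (lonol → ralonolir, sahodal → rasahodalir) add ra- … -ir around the stem.
So tomil → ratomilir.

ratomilir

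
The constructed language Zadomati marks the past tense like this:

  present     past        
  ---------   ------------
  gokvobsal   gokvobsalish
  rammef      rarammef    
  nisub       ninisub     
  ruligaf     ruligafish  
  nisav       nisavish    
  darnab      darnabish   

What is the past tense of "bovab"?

bovabish

"bovab" has last vowel 'a'. The stems whose last vowel is 'a' (darnab → darnabish, nisav → nisavish, ruligaf → ruligafish) add -ish.
The other pattern: stems whose last vowel is 'e' or 'u' repeat the first consonant+vowel as a prefix.
So bovab → bovabish.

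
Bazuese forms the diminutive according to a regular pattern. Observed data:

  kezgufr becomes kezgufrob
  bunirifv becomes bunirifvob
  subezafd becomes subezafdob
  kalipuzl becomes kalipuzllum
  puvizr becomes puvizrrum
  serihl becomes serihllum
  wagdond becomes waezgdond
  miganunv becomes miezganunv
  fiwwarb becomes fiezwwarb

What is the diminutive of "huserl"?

huezserl

"huserl" has second-to-last letter 'r'. The one such stem in the data (fiwwarb → fiezwwarb) inserts -ez- after the first vowel (as do wagdond, miganunv), so the same rule applies.
So huserl → huezserl.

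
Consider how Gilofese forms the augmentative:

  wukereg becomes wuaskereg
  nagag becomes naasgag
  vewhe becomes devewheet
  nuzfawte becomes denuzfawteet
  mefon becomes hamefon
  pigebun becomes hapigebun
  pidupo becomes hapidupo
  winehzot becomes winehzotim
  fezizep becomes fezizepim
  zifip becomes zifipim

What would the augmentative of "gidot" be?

"gidot" ends in -t. The one such stem in the data (winehzot → winehzotim) adds -im, so the same rule applies.
So gidot → gidotim.

gidotim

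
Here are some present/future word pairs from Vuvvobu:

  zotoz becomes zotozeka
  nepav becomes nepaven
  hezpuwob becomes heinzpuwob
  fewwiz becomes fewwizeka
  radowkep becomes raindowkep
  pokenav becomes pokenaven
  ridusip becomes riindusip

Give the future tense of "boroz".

fewwiz and ridusip both have last vowel 'i' yet inflect differently (fewwizeka, riindusip), so the last vowel is not what conditions the rule; the final letter is.
"boroz" ends in -z. The stems ending in -z (fewwiz → fewwizeka, zotoz → zotozeka) add -eka.
So boroz → borozeka.

borozeka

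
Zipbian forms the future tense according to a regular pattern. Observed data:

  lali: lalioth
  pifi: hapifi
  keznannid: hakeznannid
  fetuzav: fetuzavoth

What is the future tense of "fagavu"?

fagavuoth

lali and pifi both end in -i yet inflect differently (lalioth, hapifi), so the final letter is not what conditions the rule; the first letter is.
"fagavu" begins with f-. The one such stem in the data (fetuzav → fetuzavoth) adds -oth, so the same rule applies.
The other pattern: stems beginning with k- or p- add the prefix ha-.
So fagavu → fagavuoth.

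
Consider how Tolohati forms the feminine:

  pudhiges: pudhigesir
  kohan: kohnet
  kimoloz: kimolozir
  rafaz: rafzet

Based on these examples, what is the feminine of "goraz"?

rafaz and kimoloz both end in -z yet inflect differently (rafzet, kimolozir), so the final letter is not what conditions the rule; the last vowel is.
"goraz" has last vowel 'a'. The stems whose last vowel is 'a' (rafaz → rafzet, kohan → kohnet) delete the last vowel and add -et.
So goraz → gorzet.

gorzet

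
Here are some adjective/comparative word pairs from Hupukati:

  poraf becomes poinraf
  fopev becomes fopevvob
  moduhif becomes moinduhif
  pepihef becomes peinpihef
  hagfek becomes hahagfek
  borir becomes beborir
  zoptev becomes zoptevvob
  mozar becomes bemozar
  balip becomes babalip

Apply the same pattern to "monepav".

monepavvob

fopev and pepihef both have last vowel 'e' yet inflect differently (fopevvob, peinpihef), so the last vowel is not what conditions the rule; the final letter is.
"monepav" ends in -v. The stems ending in -v (fopev → fopevvob, zoptev → zoptevvob) double the final consonant and add -ob.
The other patterns: stems ending in -f insert -in- after the first vowel; stems ending in -r add the prefix be-; stems ending in -k or -p repeat the first consonant+vowel as a prefix.
So monepav → monepavvob.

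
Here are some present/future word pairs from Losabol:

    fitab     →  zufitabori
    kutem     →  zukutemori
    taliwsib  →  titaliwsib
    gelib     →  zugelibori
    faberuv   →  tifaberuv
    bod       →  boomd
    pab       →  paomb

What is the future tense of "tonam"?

zutonamori

"tonam" has 2 vowels. The stems with 2 vowels (fitab → zufitabori, gelib → zugelibori, kutem → zukutemori) add zu- … -ori around the stem.
The other patterns: stems with 1 vowel insert -om- after the first vowel; stems with 3 vowels add the prefix ti-.
So tonam → zutonamori.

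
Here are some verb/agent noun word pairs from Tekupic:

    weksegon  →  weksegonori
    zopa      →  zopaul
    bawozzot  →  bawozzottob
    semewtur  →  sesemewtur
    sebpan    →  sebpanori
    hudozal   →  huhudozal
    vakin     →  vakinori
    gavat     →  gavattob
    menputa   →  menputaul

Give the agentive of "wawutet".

wawutettob

"wawutet" ends in -t. The stems ending in -t (bawozzot → bawozzottob, gavat → gavattob) double the final consonant and add -ob.
So wawutet → wawutettob.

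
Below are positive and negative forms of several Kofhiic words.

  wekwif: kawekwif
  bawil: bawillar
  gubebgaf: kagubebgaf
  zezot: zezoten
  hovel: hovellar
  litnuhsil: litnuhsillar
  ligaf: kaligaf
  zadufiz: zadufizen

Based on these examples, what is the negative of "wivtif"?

bawil and wekwif both have last vowel 'i' yet inflect differently (bawillar, kawekwif), so the last vowel is not what conditions the rule; the final letter is.
"wivtif" ends in -f. The stems ending in -f (wekwif → kawekwif, ligaf → kaligaf, gubebgaf → kagubebgaf) add the prefix ka-.
The other patterns: stems ending in -l double the final consonant and add -ar; stems ending in -t or -z add -en.
So wivtif → kawivtif.

kawivtif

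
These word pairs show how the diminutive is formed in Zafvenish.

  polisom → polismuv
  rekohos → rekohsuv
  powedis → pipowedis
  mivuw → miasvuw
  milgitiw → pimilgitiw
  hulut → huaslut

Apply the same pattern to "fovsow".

fovswuv

rekohos and powedis both end in -s yet inflect differently (rekohsuv, pipowedis), so the final letter is not what conditions the rule; the last vowel is.
"fovsow" has last vowel 'o'. The stems whose last vowel is 'o' (rekohos → rekohsuv, polisom → polismuv) delete the last vowel and add -uv.
So fovsow → fovswuv.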